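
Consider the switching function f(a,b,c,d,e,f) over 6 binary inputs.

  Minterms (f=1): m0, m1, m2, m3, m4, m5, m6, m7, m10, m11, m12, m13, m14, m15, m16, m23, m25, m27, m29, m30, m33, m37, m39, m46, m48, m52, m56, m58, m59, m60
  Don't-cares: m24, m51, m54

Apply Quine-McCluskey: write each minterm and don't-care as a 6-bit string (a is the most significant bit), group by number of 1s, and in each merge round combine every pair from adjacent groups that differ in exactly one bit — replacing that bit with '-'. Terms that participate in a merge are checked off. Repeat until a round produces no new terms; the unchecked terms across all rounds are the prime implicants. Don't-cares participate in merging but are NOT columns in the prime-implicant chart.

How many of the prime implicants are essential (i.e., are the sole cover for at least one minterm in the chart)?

8

[col 0] 000000*, 000001*, 000010*, 000011*, 000100*, 000101*, 000110*, 000111*, 001010*, 001011*, 001100*, 001101*, 001110*, 001111*, 010000*, 010111*, 011000*, 011001*, 011011*, 011101*, 011110*, 100001*, 100101*, 100111*, 101110*, 110000*, 110011*, 110100*, 110110*, 111000*, 111010*, 111011*, 111100*
[col 1] -00001*, -00101*, -00111*, -01110, -10000*, -11000*, -11011, 0-0000, 0-0111, 0-1011, 0-1101, 0-1110, 00-010*, 00-011*, 00-100*, 00-101*, 00-110*, 00-111*, 000-00*, 000-01*, 000-10*, 000-11*, 0000-0*, 0000-1*, 00000-*, 00001-*, 0001-0*, 0001-1*, 00010-*, 00011-*, 001-10*, 001-11*, 00101-*, 0011-0*, 0011-1*, 00110-*, 00111-*, 01-000*, 011-01, 0110-1, 01100-, 100-01*, 1001-1*, 11-000*, 11-011, 11-100*, 110-00*, 1101-0, 111-00*, 1110-0, 11101-
[col 2] -00-01, -001-1, -1-000, 00--10*, 00--11*, 00-01-*, 00-1-0*, 00-1-1*, 00-10-*, 00-11-*, 000--0*, 000--1*, 000-0-*, 000-1-*, 0000--*, 0001--*, 001-1-*, 0011--*, 11--00
[col 3] 00--1-, 00-1--, 000---
Prime implicants: -00-01, -001-1, -01110, -1-000, -11011, 0-0000, 0-0111, 0-1011, 0-1101, 0-1110, 00--1-, 00-1--, 000---, 011-01, 0110-1, 01100-, 11--00, 11-011, 1101-0, 1110-0, 11101-
PI chart (minterm → PIs covering it):
  0 | 0-0000,000---
  1 | -00-01,000---
  2 | 00--1-,000---
  3 | 00--1-,000---
  4 | 00-1--,000---
  5 | -00-01,-001-1,00-1--,000---
  6 | 00--1-,00-1--,000---
  7 | -001-1,0-0111,00--1-,00-1--,000---
  10 | 00--1-  (sole → essential)
  11 | 0-1011,00--1-
  12 | 00-1--  (sole → essential)
  13 | 0-1101,00-1--
  14 | -01110,0-1110,00--1-,00-1--
  15 | 00--1-,00-1--
  16 | -1-000,0-0000
  23 | 0-0111  (sole → essential)
  25 | 011-01,0110-1,01100-
  27 | -11011,0-1011,0110-1
  29 | 0-1101,011-01
  30 | 0-1110  (sole → essential)
  33 | -00-01  (sole → essential)
  37 | -00-01,-001-1
  39 | -001-1  (sole → essential)
  46 | -01110  (sole → essential)
  48 | -1-000,11--00
  52 | 11--00,1101-0
  56 | -1-000,11--00,1110-0
  58 | 1110-0,11101-
  59 | -11011,11-011,11101-
  60 | 11--00  (sole → essential)
Essential prime implicants: -00-01, -001-1, -01110, 0-0111, 0-1110, 00--1-, 00-1--, 11--00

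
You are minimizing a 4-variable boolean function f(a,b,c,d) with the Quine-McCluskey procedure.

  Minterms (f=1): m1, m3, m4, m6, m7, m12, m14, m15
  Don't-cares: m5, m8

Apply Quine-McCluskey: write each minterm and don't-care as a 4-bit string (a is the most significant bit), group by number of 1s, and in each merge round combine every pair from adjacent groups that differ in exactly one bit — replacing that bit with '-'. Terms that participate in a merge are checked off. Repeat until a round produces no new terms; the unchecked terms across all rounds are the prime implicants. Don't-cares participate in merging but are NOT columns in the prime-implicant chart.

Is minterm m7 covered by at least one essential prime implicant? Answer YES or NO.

YES

[col 0] 0001*, 0011*, 0100*, 0101*, 0110*, 0111*, 1000*, 1100*, 1110*, 1111*
[col 1] -100*, -110*, -111*, 0-01*, 0-11*, 00-1*, 01-0*, 01-1*, 010-*, 011-*, 1-00, 11-0*, 111-*
[col 2] -1-0, -11-, 0--1, 01--
Prime implicants: -1-0, -11-, 0--1, 01--, 1-00
PI chart (minterm → PIs covering it):
  1 | 0--1  (sole → essential)
  3 | 0--1  (sole → essential)
  4 | -1-0,01--
  6 | -1-0,-11-,01--
  7 | -11-,0--1,01--
  12 | -1-0,1-00
  14 | -1-0,-11-
  15 | -11-  (sole → essential)
Essential prime implicants: -11-, 0--1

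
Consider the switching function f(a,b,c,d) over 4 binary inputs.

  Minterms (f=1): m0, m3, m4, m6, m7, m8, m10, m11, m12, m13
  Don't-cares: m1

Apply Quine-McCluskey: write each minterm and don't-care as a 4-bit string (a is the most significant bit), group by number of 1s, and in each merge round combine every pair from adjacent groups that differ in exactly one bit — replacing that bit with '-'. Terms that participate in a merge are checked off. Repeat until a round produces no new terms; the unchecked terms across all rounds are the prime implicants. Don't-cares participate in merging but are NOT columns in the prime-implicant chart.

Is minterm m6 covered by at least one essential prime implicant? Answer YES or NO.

Round 0: 0000✓ 0001✓ 0011✓ 0100✓ 0110✓ 0111✓ 1000✓ 1010✓ 1011✓ 1100✓ 1101✓
Round 1: -000✓ -011 -100✓ 0-00✓ 0-11 00-1 000- 01-0 011- 1-00✓ 10-0 101- 110-
Round 2: --00
PIs = {--00, -011, 0-11, 00-1, 000-, 01-0, 011-, 10-0, 101-, 110-}
Coverage chart:
  m0: --00,000-
  m3: -011,0-11,00-1
  m4: --00,01-0
  m6: 01-0,011-
  m7: 0-11,011-
  m8: --00,10-0
  m10: 10-0,101-
  m11: -011,101-
  m12: --00,110-
  m13: 110- ←essential
Essential: 110-

NO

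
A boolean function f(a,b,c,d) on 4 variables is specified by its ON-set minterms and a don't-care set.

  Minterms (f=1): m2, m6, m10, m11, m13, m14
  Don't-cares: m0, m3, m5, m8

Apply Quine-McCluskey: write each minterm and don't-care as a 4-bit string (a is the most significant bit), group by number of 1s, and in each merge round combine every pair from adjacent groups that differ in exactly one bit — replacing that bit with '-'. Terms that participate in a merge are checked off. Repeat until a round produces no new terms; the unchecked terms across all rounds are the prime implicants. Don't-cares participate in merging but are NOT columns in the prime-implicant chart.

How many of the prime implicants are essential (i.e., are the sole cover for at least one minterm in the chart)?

3

[col 0] 0000*, 0010*, 0011*, 0101*, 0110*, 1000*, 1010*, 1011*, 1101*, 1110*
[col 1] -000*, -010*, -011*, -101, -110*, 0-10*, 00-0*, 001-*, 1-10*, 10-0*, 101-*
[col 2] --10, -0-0, -01-
Prime implicants: --10, -0-0, -01-, -101
PI chart (minterm → PIs covering it):
  2 | --10,-0-0,-01-
  6 | --10  (sole → essential)
  10 | --10,-0-0,-01-
  11 | -01-  (sole → essential)
  13 | -101  (sole → essential)
  14 | --10  (sole → essential)
Essential prime implicants: --10, -01-, -101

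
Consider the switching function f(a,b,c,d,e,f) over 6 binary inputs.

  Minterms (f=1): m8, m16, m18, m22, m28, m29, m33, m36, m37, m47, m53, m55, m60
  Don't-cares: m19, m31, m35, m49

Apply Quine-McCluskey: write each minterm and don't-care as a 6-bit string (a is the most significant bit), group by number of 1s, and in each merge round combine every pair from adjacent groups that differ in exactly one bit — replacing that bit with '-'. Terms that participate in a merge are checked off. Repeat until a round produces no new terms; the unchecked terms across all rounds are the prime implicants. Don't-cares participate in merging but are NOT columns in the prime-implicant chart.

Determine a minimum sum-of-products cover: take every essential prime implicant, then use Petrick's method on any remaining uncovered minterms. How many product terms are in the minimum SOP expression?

size-2^0 implicants → 001000  010000(✓)  010010(✓)  010011(✓)  010110(✓)  011100(✓)  011101(✓)  011111(✓)  100001(✓)  100011(✓)  100100(✓)  100101(✓)  101111  110001(✓)  110101(✓)  110111(✓)  111100(✓)
size-2^1 implicants → -11100  010-10  0100-0  01001-  0111-1  01110-  1-0001(✓)  1-0101(✓)  100-01(✓)  1000-1  10010-  110-01(✓)  1101-1
size-2^2 implicants → 1-0-01
Unchecked terms (primes): -11100, 001000, 010-10, 0100-0, 01001-, 0111-1, 01110-, 1-0-01, 1000-1, 10010-, 101111, 1101-1
Minterm coverage:
  m8 ⊆ 001000 [E]
  m16 ⊆ 0100-0 [E]
  m18 ⊆ 010-10,0100-0,01001-
  m22 ⊆ 010-10 [E]
  m28 ⊆ -11100,01110-
  m29 ⊆ 0111-1,01110-
  m33 ⊆ 1-0-01,1000-1
  m36 ⊆ 10010- [E]
  m37 ⊆ 1-0-01,10010-
  m47 ⊆ 101111 [E]
  m53 ⊆ 1-0-01,1101-1
  m55 ⊆ 1101-1 [E]
  m60 ⊆ -11100 [E]
E = {-11100, 001000, 010-10, 0100-0, 10010-, 101111, 1101-1}
Petrick residual → 0111-1, 1-0-01
Cover = bcde'f' + a'b'cd'e'f' + a'bc'ef' + a'bc'd'f' + a'bcdf + ac'e'f + ab'c'de' + ab'cdef + abc'df  |cover|=9

9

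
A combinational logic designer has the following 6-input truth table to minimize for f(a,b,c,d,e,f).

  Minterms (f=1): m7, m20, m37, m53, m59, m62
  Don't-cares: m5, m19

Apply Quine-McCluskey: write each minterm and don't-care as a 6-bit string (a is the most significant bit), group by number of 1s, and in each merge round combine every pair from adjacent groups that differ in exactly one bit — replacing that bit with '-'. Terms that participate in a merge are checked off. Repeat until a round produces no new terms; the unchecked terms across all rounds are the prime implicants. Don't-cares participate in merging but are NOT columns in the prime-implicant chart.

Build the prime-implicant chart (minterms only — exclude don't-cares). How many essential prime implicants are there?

5

size-2^0 implicants → 000101(✓)  000111(✓)  010011  010100  100101(✓)  110101(✓)  111011  111110
size-2^1 implicants → -00101  0001-1  1-0101
Unchecked terms (primes): -00101, 0001-1, 010011, 010100, 1-0101, 111011, 111110
Minterm coverage:
  m7 ⊆ 0001-1 [E]
  m20 ⊆ 010100 [E]
  m37 ⊆ -00101,1-0101
  m53 ⊆ 1-0101 [E]
  m59 ⊆ 111011 [E]
  m62 ⊆ 111110 [E]
E = {0001-1, 010100, 1-0101, 111011, 111110}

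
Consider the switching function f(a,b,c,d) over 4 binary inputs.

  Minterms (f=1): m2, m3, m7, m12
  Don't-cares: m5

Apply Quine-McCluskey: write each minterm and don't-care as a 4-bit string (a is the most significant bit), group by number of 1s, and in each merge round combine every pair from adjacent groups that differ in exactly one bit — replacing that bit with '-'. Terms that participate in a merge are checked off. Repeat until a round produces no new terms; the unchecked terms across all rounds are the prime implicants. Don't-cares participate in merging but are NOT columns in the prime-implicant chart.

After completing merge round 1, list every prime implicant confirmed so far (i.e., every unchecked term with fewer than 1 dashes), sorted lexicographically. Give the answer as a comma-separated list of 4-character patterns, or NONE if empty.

1100

size-2^0 implicants → 0010(✓)  0011(✓)  0101(✓)  0111(✓)  1100
size-2^1 implicants → 0-11  001-  01-1
Unchecked terms (primes): 0-11, 001-, 01-1, 1100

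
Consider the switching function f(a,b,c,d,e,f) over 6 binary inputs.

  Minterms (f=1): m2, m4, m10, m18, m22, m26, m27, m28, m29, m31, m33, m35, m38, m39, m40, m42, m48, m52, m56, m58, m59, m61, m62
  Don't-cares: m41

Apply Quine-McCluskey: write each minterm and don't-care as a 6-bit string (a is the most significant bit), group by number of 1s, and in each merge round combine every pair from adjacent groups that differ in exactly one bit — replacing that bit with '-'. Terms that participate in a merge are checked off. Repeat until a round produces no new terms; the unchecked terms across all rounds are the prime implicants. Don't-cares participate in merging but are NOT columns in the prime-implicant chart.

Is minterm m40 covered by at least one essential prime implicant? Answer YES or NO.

size-2^0 implicants → 000010(✓)  000100  001010(✓)  010010(✓)  010110(✓)  011010(✓)  011011(✓)  011100(✓)  011101(✓)  011111(✓)  100001(✓)  100011(✓)  100110(✓)  100111(✓)  101000(✓)  101001(✓)  101010(✓)  110000(✓)  110100(✓)  111000(✓)  111010(✓)  111011(✓)  111101(✓)  111110(✓)
size-2^1 implicants → -01010(✓)  -11010(✓)  -11011(✓)  -11101  0-0010(✓)  0-1010(✓)  00-010(✓)  01-010(✓)  010-10  011-11  01101-(✓)  0111-1  01110-  1-1000(✓)  1-1010(✓)  10-001  100-11  1000-1  10011-  1010-0(✓)  10100-  11-000  110-00  111-10  1110-0(✓)  11101-(✓)
size-2^2 implicants → --1010  -1101-  0--010  1-10-0
Unchecked terms (primes): --1010, -1101-, -11101, 0--010, 000100, 010-10, 011-11, 0111-1, 01110-, 1-10-0, 10-001, 100-11, 1000-1, 10011-, 10100-, 11-000, 110-00, 111-10
Minterm coverage:
  m2 ⊆ 0--010 [E]
  m4 ⊆ 000100 [E]
  m10 ⊆ --1010,0--010
  m18 ⊆ 0--010,010-10
  m22 ⊆ 010-10 [E]
  m26 ⊆ --1010,-1101-,0--010
  m27 ⊆ -1101-,011-11
  m28 ⊆ 01110- [E]
  m29 ⊆ -11101,0111-1,01110-
  m31 ⊆ 011-11,0111-1
  m33 ⊆ 10-001,1000-1
  m35 ⊆ 100-11,1000-1
  m38 ⊆ 10011- [E]
  m39 ⊆ 100-11,10011-
  m40 ⊆ 1-10-0,10100-
  m42 ⊆ --1010,1-10-0
  m48 ⊆ 11-000,110-00
  m52 ⊆ 110-00 [E]
  m56 ⊆ 1-10-0,11-000
  m58 ⊆ --1010,-1101-,1-10-0,111-10
  m59 ⊆ -1101- [E]
  m61 ⊆ -11101 [E]
  m62 ⊆ 111-10 [E]
E = {-1101-, -11101, 0--010, 000100, 010-10, 01110-, 10011-, 110-00, 111-10}

NO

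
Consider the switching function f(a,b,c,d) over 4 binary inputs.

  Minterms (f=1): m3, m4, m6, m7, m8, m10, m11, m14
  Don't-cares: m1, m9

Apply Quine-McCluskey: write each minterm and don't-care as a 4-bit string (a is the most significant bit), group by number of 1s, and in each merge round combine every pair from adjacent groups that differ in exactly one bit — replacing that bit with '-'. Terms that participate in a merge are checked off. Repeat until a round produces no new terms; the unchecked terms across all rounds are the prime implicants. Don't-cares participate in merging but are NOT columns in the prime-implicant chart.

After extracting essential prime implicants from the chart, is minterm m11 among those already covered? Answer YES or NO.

YES

Round 0: 0001✓ 0011✓ 0100✓ 0110✓ 0111✓ 1000✓ 1001✓ 1010✓ 1011✓ 1110✓
Round 1: -001✓ -011✓ -110 0-11 00-1✓ 01-0 011- 1-10 10-0✓ 10-1✓ 100-✓ 101-✓
Round 2: -0-1 10--
PIs = {-0-1, -110, 0-11, 01-0, 011-, 1-10, 10--}
Coverage chart:
  m3: -0-1,0-11
  m4: 01-0 ←essential
  m6: -110,01-0,011-
  m7: 0-11,011-
  m8: 10-- ←essential
  m10: 1-10,10--
  m11: -0-1,10--
  m14: -110,1-10
Essential: 01-0, 10--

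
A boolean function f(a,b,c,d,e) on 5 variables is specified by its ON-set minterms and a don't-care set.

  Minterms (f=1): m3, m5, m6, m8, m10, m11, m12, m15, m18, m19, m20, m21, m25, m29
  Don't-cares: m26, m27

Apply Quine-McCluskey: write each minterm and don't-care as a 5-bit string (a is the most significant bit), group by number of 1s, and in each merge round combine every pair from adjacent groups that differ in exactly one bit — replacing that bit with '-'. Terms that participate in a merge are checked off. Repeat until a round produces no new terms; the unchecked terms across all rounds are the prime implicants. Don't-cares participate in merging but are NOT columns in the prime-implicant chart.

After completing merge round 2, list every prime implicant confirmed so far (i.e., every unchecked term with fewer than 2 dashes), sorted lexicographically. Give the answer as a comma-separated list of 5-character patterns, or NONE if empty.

size-2^0 implicants → 00011(✓)  00101(✓)  00110  01000(✓)  01010(✓)  01011(✓)  01100(✓)  01111(✓)  10010(✓)  10011(✓)  10100(✓)  10101(✓)  11001(✓)  11010(✓)  11011(✓)  11101(✓)
size-2^1 implicants → -0011(✓)  -0101  -1010(✓)  -1011(✓)  0-011(✓)  01-00  01-11  010-0  0101-(✓)  1-010(✓)  1-011(✓)  1-101  1001-(✓)  1010-  11-01  110-1  1101-(✓)
size-2^2 implicants → --011  -101-  1-01-
Unchecked terms (primes): --011, -0101, -101-, 00110, 01-00, 01-11, 010-0, 1-01-, 1-101, 1010-, 11-01, 110-1

-0101, 00110, 01-00, 01-11, 010-0, 1-101, 1010-, 11-01, 110-1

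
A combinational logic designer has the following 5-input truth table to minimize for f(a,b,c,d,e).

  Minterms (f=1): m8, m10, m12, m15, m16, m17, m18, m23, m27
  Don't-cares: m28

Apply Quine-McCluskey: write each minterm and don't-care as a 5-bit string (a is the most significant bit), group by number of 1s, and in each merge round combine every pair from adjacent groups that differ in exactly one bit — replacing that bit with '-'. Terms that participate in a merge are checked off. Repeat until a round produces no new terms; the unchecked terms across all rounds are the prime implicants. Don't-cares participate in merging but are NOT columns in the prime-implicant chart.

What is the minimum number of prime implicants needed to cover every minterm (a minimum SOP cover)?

7

Round 0: 01000✓ 01010✓ 01100✓ 01111 10000✓ 10001✓ 10010✓ 10111 11011 11100✓
Round 1: -1100 01-00 010-0 100-0 1000-
PIs = {-1100, 01-00, 010-0, 01111, 100-0, 1000-, 10111, 11011}
Coverage chart:
  m8: 01-00,010-0
  m10: 010-0 ←essential
  m12: -1100,01-00
  m15: 01111 ←essential
  m16: 100-0,1000-
  m17: 1000- ←essential
  m18: 100-0 ←essential
  m23: 10111 ←essential
  m27: 11011 ←essential
Essential: 010-0, 01111, 100-0, 1000-, 10111, 11011
Petrick residual → -1100
Min cover (7 terms): bcd'e' + a'bc'e' + a'bcde + ab'c'e' + ab'c'd' + ab'cde + abc'de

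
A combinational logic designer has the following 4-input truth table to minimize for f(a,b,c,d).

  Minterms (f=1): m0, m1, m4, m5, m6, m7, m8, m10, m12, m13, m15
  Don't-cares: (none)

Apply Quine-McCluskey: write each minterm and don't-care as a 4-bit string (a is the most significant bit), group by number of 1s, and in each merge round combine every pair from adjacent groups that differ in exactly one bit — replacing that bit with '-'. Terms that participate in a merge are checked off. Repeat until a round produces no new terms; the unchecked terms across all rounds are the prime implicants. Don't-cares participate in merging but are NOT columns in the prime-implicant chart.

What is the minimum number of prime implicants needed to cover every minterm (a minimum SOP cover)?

5

size-2^0 implicants → 0000(✓)  0001(✓)  0100(✓)  0101(✓)  0110(✓)  0111(✓)  1000(✓)  1010(✓)  1100(✓)  1101(✓)  1111(✓)
size-2^1 implicants → -000(✓)  -100(✓)  -101(✓)  -111(✓)  0-00(✓)  0-01(✓)  000-(✓)  01-0(✓)  01-1(✓)  010-(✓)  011-(✓)  1-00(✓)  10-0  11-1(✓)  110-(✓)
size-2^2 implicants → --00  -1-1  -10-  0-0-  01--
Unchecked terms (primes): --00, -1-1, -10-, 0-0-, 01--, 10-0
Minterm coverage:
  m0 ⊆ --00,0-0-
  m1 ⊆ 0-0- [E]
  m4 ⊆ --00,-10-,0-0-,01--
  m5 ⊆ -1-1,-10-,0-0-,01--
  m6 ⊆ 01-- [E]
  m7 ⊆ -1-1,01--
  m8 ⊆ --00,10-0
  m10 ⊆ 10-0 [E]
  m12 ⊆ --00,-10-
  m13 ⊆ -1-1,-10-
  m15 ⊆ -1-1 [E]
E = {-1-1, 0-0-, 01--, 10-0}
Petrick residual → --00
Cover = c'd' + bd + a'c' + a'b + ab'd'  |cover|=5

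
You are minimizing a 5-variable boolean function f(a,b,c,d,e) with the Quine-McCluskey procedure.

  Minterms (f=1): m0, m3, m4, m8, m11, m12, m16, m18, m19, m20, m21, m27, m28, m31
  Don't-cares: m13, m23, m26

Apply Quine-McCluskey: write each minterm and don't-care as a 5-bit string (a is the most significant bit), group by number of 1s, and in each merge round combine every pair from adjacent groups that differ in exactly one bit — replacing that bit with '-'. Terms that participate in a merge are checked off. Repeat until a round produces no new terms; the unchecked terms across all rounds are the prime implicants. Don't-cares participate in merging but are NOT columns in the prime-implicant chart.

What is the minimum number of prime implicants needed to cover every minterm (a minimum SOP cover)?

[col 0] 00000*, 00011*, 00100*, 01000*, 01011*, 01100*, 01101*, 10000*, 10010*, 10011*, 10100*, 10101*, 10111*, 11010*, 11011*, 11100*, 11111*
[col 1] -0000*, -0011*, -0100*, -1011*, -1100*, 0-000*, 0-011*, 0-100*, 00-00*, 01-00*, 0110-, 1-010*, 1-011*, 1-100*, 1-111*, 10-00*, 10-11*, 100-0, 1001-*, 101-1, 1010-, 11-11*, 1101-*
[col 2] --011, --100, -0-00, 0--00, 1--11, 1-01-
Prime implicants: --011, --100, -0-00, 0--00, 0110-, 1--11, 1-01-, 100-0, 101-1, 1010-
PI chart (minterm → PIs covering it):
  0 | -0-00,0--00
  3 | --011  (sole → essential)
  4 | --100,-0-00,0--00
  8 | 0--00  (sole → essential)
  11 | --011  (sole → essential)
  12 | --100,0--00,0110-
  16 | -0-00,100-0
  18 | 1-01-,100-0
  19 | --011,1--11,1-01-
  20 | --100,-0-00,1010-
  21 | 101-1,1010-
  27 | --011,1--11,1-01-
  28 | --100  (sole → essential)
  31 | 1--11  (sole → essential)
Essential prime implicants: --011, --100, 0--00, 1--11
Petrick residual → 100-0, 101-1
Minimum SOP uses 6 PIs: c'de + cd'e' + a'd'e' + ade + ab'c'e' + ab'ce

6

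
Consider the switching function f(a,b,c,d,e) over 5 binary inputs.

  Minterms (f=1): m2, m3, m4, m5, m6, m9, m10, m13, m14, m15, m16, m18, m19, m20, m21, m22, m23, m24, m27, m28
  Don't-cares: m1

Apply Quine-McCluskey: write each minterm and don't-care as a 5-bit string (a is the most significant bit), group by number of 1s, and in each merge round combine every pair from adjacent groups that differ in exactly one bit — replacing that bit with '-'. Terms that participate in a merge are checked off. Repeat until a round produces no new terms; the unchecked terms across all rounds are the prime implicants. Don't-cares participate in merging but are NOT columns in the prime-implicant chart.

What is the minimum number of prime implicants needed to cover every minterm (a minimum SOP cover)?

Round 0: 00001✓ 00010✓ 00011✓ 00100✓ 00101✓ 00110✓ 01001✓ 01010✓ 01101✓ 01110✓ 01111✓ 10000✓ 10010✓ 10011✓ 10100✓ 10101✓ 10110✓ 10111✓ 11000✓ 11011✓ 11100✓
Round 1: -0010✓ -0011✓ -0100✓ -0101✓ -0110✓ 0-001✓ 0-010✓ 0-101✓ 0-110✓ 00-01✓ 00-10✓ 000-1 0001-✓ 001-0✓ 0010-✓ 01-01✓ 01-10✓ 011-1 0111- 1-000✓ 1-011 1-100✓ 10-00✓ 10-10✓ 10-11✓ 100-0✓ 1001-✓ 101-0✓ 101-1✓ 1010-✓ 1011-✓ 11-00✓
Round 2: -0-10 -001- -01-0 -010- 0--01 0--10 1--00 10--0 10-1- 101--
PIs = {-0-10, -001-, -01-0, -010-, 0--01, 0--10, 000-1, 011-1, 0111-, 1--00, 1-011, 10--0, 10-1-, 101--}
Coverage chart:
  m2: -0-10,-001-,0--10
  m3: -001-,000-1
  m4: -01-0,-010-
  m5: -010-,0--01
  m6: -0-10,-01-0,0--10
  m9: 0--01 ←essential
  m10: 0--10 ←essential
  m13: 0--01,011-1
  m14: 0--10,0111-
  m15: 011-1,0111-
  m16: 1--00,10--0
  m18: -0-10,-001-,10--0,10-1-
  m19: -001-,1-011,10-1-
  m20: -01-0,-010-,1--00,10--0,101--
  m21: -010-,101--
  m22: -0-10,-01-0,10--0,10-1-,101--
  m23: 10-1-,101--
  m24: 1--00 ←essential
  m27: 1-011 ←essential
  m28: 1--00 ←essential
Essential: 0--01, 0--10, 1--00, 1-011
Petrick residual → -001-, -01-0, 011-1, 101--
Min cover (8 terms): b'c'd + b'ce' + a'd'e + a'de' + a'bce + ad'e' + ac'de + ab'c

8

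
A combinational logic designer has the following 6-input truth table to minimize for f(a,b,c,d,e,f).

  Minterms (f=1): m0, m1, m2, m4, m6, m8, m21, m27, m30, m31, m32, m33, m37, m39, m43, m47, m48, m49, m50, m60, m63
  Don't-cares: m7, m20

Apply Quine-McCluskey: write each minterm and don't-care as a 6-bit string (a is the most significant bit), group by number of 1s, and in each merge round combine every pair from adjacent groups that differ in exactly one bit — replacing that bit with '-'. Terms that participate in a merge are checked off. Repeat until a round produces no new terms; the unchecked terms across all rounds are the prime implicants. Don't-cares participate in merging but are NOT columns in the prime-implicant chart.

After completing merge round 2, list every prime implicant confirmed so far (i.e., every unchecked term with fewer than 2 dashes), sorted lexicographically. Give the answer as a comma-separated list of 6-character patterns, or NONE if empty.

-00111, -11111, 0-0100, 00-000, 00011-, 01010-, 011-11, 01111-, 1-1111, 10-111, 100-01, 1001-1, 101-11, 1100-0, 111100

size-2^0 implicants → 000000(✓)  000001(✓)  000010(✓)  000100(✓)  000110(✓)  000111(✓)  001000(✓)  010100(✓)  010101(✓)  011011(✓)  011110(✓)  011111(✓)  100000(✓)  100001(✓)  100101(✓)  100111(✓)  101011(✓)  101111(✓)  110000(✓)  110001(✓)  110010(✓)  111100  111111(✓)
size-2^1 implicants → -00000(✓)  -00001(✓)  -00111  -11111  0-0100  00-000  000-00(✓)  000-10(✓)  0000-0(✓)  00000-(✓)  0001-0(✓)  00011-  01010-  011-11  01111-  1-0000(✓)  1-0001(✓)  1-1111  10-111  100-01  10000-(✓)  1001-1  101-11  1100-0  11000-(✓)
size-2^2 implicants → -0000-  000--0  1-000-
Unchecked terms (primes): -0000-, -00111, -11111, 0-0100, 00-000, 000--0, 00011-, 01010-, 011-11, 01111-, 1-000-, 1-1111, 10-111, 100-01, 1001-1, 101-11, 1100-0, 111100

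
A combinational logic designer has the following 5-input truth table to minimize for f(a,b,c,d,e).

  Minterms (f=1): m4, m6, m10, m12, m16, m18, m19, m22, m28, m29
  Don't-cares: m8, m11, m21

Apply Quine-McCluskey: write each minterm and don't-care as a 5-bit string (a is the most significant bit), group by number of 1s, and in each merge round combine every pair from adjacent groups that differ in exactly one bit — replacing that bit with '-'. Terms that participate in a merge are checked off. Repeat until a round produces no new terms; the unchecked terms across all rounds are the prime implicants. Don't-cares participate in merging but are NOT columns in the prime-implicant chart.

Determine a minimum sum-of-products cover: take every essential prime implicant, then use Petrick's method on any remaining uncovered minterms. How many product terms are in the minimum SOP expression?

[col 0] 00100*, 00110*, 01000*, 01010*, 01011*, 01100*, 10000*, 10010*, 10011*, 10101*, 10110*, 11100*, 11101*
[col 1] -0110, -1100, 0-100, 001-0, 01-00, 010-0, 0101-, 1-101, 10-10, 100-0, 1001-, 1110-
Prime implicants: -0110, -1100, 0-100, 001-0, 01-00, 010-0, 0101-, 1-101, 10-10, 100-0, 1001-, 1110-
PI chart (minterm → PIs covering it):
  4 | 0-100,001-0
  6 | -0110,001-0
  10 | 010-0,0101-
  12 | -1100,0-100,01-00
  16 | 100-0  (sole → essential)
  18 | 10-10,100-0,1001-
  19 | 1001-  (sole → essential)
  22 | -0110,10-10
  28 | -1100,1110-
  29 | 1-101,1110-
Essential prime implicants: 100-0, 1001-
Petrick residual → -0110, 0-100, 010-0, 1110-
Minimum SOP uses 6 PIs: b'cde' + a'cd'e' + a'bc'e' + ab'c'e' + ab'c'd + abcd'

6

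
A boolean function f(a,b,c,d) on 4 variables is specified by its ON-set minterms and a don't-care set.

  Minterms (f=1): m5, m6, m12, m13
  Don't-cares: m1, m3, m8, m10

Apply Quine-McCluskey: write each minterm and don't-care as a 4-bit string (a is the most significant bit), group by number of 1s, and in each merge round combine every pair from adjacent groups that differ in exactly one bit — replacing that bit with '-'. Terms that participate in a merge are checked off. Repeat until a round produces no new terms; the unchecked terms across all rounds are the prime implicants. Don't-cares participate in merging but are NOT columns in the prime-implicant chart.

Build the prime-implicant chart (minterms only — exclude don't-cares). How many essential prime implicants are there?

1

[col 0] 0001*, 0011*, 0101*, 0110, 1000*, 1010*, 1100*, 1101*
[col 1] -101, 0-01, 00-1, 1-00, 10-0, 110-
Prime implicants: -101, 0-01, 00-1, 0110, 1-00, 10-0, 110-
PI chart (minterm → PIs covering it):
  5 | -101,0-01
  6 | 0110  (sole → essential)
  12 | 1-00,110-
  13 | -101,110-
Essential prime implicants: 0110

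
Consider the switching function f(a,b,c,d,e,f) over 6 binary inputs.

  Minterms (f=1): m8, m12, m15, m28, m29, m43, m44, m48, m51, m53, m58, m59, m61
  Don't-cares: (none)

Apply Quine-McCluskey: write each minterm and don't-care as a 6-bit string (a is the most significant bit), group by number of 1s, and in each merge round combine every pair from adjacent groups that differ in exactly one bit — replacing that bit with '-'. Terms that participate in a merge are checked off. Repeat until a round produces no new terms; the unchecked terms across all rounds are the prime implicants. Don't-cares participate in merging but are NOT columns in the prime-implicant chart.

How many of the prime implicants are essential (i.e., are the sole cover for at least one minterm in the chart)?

Round 0: 001000✓ 001100✓ 001111 011100✓ 011101✓ 101011✓ 101100✓ 110000 110011✓ 110101✓ 111010✓ 111011✓ 111101✓
Round 1: -01100 -11101 0-1100 001-00 01110- 1-1011 11-011 11-101 11101-
PIs = {-01100, -11101, 0-1100, 001-00, 001111, 01110-, 1-1011, 11-011, 11-101, 110000, 11101-}
Coverage chart:
  m8: 001-00 ←essential
  m12: -01100,0-1100,001-00
  m15: 001111 ←essential
  m28: 0-1100,01110-
  m29: -11101,01110-
  m43: 1-1011 ←essential
  m44: -01100 ←essential
  m48: 110000 ←essential
  m51: 11-011 ←essential
  m53: 11-101 ←essential
  m58: 11101- ←essential
  m59: 1-1011,11-011,11101-
  m61: -11101,11-101
Essential: -01100, 001-00, 001111, 1-1011, 11-011, 11-101, 110000, 11101-

8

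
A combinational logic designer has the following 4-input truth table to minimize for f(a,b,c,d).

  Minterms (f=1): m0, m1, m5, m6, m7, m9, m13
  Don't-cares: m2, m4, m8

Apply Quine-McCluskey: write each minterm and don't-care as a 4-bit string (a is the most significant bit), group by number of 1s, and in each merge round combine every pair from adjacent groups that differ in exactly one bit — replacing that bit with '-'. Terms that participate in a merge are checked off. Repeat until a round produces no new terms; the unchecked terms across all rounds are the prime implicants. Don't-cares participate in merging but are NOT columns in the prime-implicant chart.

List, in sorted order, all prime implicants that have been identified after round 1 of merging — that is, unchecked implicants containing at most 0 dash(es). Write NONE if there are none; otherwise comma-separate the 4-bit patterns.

Round 0: 0000✓ 0001✓ 0010✓ 0100✓ 0101✓ 0110✓ 0111✓ 1000✓ 1001✓ 1101✓
Round 1: -000✓ -001✓ -101✓ 0-00✓ 0-01✓ 0-10✓ 00-0✓ 000-✓ 01-0✓ 01-1✓ 010-✓ 011-✓ 1-01✓ 100-✓
Round 2: --01 -00- 0--0 0-0- 01--
PIs = {--01, -00-, 0--0, 0-0-, 01--}

NONE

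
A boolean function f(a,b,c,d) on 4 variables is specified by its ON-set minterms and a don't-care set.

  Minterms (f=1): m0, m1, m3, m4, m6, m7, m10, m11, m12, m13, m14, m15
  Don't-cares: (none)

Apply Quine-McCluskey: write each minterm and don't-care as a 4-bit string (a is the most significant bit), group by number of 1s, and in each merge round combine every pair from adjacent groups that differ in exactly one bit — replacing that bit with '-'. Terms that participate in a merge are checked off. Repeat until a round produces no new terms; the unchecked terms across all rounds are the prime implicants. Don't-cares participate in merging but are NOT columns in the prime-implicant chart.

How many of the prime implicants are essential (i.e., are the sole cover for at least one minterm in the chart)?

size-2^0 implicants → 0000(✓)  0001(✓)  0011(✓)  0100(✓)  0110(✓)  0111(✓)  1010(✓)  1011(✓)  1100(✓)  1101(✓)  1110(✓)  1111(✓)
size-2^1 implicants → -011(✓)  -100(✓)  -110(✓)  -111(✓)  0-00  0-11(✓)  00-1  000-  01-0(✓)  011-(✓)  1-10(✓)  1-11(✓)  101-(✓)  11-0(✓)  11-1(✓)  110-(✓)  111-(✓)
size-2^2 implicants → --11  -1-0  -11-  1-1-  11--
Unchecked terms (primes): --11, -1-0, -11-, 0-00, 00-1, 000-, 1-1-, 11--
Minterm coverage:
  m0 ⊆ 0-00,000-
  m1 ⊆ 00-1,000-
  m3 ⊆ --11,00-1
  m4 ⊆ -1-0,0-00
  m6 ⊆ -1-0,-11-
  m7 ⊆ --11,-11-
  m10 ⊆ 1-1- [E]
  m11 ⊆ --11,1-1-
  m12 ⊆ -1-0,11--
  m13 ⊆ 11-- [E]
  m14 ⊆ -1-0,-11-,1-1-,11--
  m15 ⊆ --11,-11-,1-1-,11--
E = {1-1-, 11--}

2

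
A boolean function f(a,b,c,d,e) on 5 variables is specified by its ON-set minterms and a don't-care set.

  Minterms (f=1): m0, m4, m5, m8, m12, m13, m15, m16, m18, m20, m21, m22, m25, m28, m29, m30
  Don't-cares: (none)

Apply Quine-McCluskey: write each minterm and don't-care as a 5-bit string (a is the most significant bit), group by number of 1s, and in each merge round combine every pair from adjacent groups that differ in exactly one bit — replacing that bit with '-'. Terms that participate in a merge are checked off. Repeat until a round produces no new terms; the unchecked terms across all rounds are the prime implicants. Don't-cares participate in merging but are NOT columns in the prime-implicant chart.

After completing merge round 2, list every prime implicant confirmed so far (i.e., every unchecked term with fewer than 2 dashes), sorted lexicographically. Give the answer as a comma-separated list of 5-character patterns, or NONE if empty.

011-1, 11-01

size-2^0 implicants → 00000(✓)  00100(✓)  00101(✓)  01000(✓)  01100(✓)  01101(✓)  01111(✓)  10000(✓)  10010(✓)  10100(✓)  10101(✓)  10110(✓)  11001(✓)  11100(✓)  11101(✓)  11110(✓)
size-2^1 implicants → -0000(✓)  -0100(✓)  -0101(✓)  -1100(✓)  -1101(✓)  0-000(✓)  0-100(✓)  0-101(✓)  00-00(✓)  0010-(✓)  01-00(✓)  011-1  0110-(✓)  1-100(✓)  1-101(✓)  1-110(✓)  10-00(✓)  10-10(✓)  100-0(✓)  101-0(✓)  1010-(✓)  11-01  111-0(✓)  1110-(✓)
size-2^2 implicants → --100(✓)  --101(✓)  -0-00  -010-(✓)  -110-(✓)  0--00  0-10-(✓)  1-1-0  1-10-(✓)  10--0
size-2^3 implicants → --10-
Unchecked terms (primes): --10-, -0-00, 0--00, 011-1, 1-1-0, 10--0, 11-01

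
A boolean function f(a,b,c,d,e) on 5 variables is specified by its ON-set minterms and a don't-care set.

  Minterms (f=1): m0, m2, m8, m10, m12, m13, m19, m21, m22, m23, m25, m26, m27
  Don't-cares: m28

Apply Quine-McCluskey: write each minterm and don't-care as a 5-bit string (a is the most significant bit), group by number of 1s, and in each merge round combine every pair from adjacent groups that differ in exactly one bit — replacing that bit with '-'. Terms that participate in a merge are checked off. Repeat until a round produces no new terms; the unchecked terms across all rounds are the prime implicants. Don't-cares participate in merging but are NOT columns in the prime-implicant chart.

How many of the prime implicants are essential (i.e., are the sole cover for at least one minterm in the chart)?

5

[col 0] 00000*, 00010*, 01000*, 01010*, 01100*, 01101*, 10011*, 10101*, 10110*, 10111*, 11001*, 11010*, 11011*, 11100*
[col 1] -1010, -1100, 0-000*, 0-010*, 000-0*, 01-00, 010-0*, 0110-, 1-011, 10-11, 101-1, 1011-, 110-1, 1101-
[col 2] 0-0-0
Prime implicants: -1010, -1100, 0-0-0, 01-00, 0110-, 1-011, 10-11, 101-1, 1011-, 110-1, 1101-
PI chart (minterm → PIs covering it):
  0 | 0-0-0  (sole → essential)
  2 | 0-0-0  (sole → essential)
  8 | 0-0-0,01-00
  10 | -1010,0-0-0
  12 | -1100,01-00,0110-
  13 | 0110-  (sole → essential)
  19 | 1-011,10-11
  21 | 101-1  (sole → essential)
  22 | 1011-  (sole → essential)
  23 | 10-11,101-1,1011-
  25 | 110-1  (sole → essential)
  26 | -1010,1101-
  27 | 1-011,110-1,1101-
Essential prime implicants: 0-0-0, 0110-, 101-1, 1011-, 110-1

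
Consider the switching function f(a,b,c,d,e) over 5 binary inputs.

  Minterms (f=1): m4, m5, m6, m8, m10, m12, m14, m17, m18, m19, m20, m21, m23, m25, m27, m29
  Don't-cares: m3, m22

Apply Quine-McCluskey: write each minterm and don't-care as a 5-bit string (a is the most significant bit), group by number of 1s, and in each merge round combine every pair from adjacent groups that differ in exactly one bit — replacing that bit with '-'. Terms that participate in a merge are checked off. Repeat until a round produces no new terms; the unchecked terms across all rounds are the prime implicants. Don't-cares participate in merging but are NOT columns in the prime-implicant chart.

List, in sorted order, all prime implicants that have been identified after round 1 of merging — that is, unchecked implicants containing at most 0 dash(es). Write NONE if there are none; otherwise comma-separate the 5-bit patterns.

NONE

size-2^0 implicants → 00011(✓)  00100(✓)  00101(✓)  00110(✓)  01000(✓)  01010(✓)  01100(✓)  01110(✓)  10001(✓)  10010(✓)  10011(✓)  10100(✓)  10101(✓)  10110(✓)  10111(✓)  11001(✓)  11011(✓)  11101(✓)
size-2^1 implicants → -0011  -0100(✓)  -0101(✓)  -0110(✓)  0-100(✓)  0-110(✓)  001-0(✓)  0010-(✓)  01-00(✓)  01-10(✓)  010-0(✓)  011-0(✓)  1-001(✓)  1-011(✓)  1-101(✓)  10-01(✓)  10-10(✓)  10-11(✓)  100-1(✓)  1001-(✓)  101-0(✓)  101-1(✓)  1010-(✓)  1011-(✓)  11-01(✓)  110-1(✓)
size-2^2 implicants → -01-0  -010-  0-1-0  01--0  1--01  1-0-1  10--1  10-1-  101--
Unchecked terms (primes): -0011, -01-0, -010-, 0-1-0, 01--0, 1--01, 1-0-1, 10--1, 10-1-, 101--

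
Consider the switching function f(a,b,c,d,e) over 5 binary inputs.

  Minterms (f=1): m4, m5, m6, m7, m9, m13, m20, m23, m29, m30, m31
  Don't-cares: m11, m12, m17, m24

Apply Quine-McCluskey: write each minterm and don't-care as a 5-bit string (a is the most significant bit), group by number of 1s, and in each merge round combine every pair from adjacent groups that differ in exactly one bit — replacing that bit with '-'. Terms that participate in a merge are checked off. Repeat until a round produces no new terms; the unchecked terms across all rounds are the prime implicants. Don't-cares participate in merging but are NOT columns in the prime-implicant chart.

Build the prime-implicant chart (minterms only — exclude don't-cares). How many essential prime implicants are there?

[col 0] 00100*, 00101*, 00110*, 00111*, 01001*, 01011*, 01100*, 01101*, 10001, 10100*, 10111*, 11000, 11101*, 11110*, 11111*
[col 1] -0100, -0111, -1101, 0-100*, 0-101*, 001-0*, 001-1*, 0010-*, 0011-*, 01-01, 010-1, 0110-*, 1-111, 111-1, 1111-
[col 2] 0-10-, 001--
Prime implicants: -0100, -0111, -1101, 0-10-, 001--, 01-01, 010-1, 1-111, 10001, 11000, 111-1, 1111-
PI chart (minterm → PIs covering it):
  4 | -0100,0-10-,001--
  5 | 0-10-,001--
  6 | 001--  (sole → essential)
  7 | -0111,001--
  9 | 01-01,010-1
  13 | -1101,0-10-,01-01
  20 | -0100  (sole → essential)
  23 | -0111,1-111
  29 | -1101,111-1
  30 | 1111-  (sole → essential)
  31 | 1-111,111-1,1111-
Essential prime implicants: -0100, 001--, 1111-

3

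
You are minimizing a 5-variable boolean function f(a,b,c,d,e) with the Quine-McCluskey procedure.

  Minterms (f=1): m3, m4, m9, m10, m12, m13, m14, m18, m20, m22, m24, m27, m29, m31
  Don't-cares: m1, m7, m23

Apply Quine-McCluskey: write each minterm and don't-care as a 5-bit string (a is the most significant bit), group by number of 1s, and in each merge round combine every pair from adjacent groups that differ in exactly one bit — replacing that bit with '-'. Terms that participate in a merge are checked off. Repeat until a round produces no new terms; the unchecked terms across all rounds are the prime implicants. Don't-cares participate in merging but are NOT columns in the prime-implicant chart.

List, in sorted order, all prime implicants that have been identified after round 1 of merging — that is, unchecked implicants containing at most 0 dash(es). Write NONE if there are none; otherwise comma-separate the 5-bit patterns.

11000

[col 0] 00001*, 00011*, 00100*, 00111*, 01001*, 01010*, 01100*, 01101*, 01110*, 10010*, 10100*, 10110*, 10111*, 11000, 11011*, 11101*, 11111*
[col 1] -0100, -0111, -1101, 0-001, 0-100, 00-11, 000-1, 01-01, 01-10, 011-0, 0110-, 1-111, 10-10, 101-0, 1011-, 11-11, 111-1
Prime implicants: -0100, -0111, -1101, 0-001, 0-100, 00-11, 000-1, 01-01, 01-10, 011-0, 0110-, 1-111, 10-10, 101-0, 1011-, 11-11, 11000, 111-1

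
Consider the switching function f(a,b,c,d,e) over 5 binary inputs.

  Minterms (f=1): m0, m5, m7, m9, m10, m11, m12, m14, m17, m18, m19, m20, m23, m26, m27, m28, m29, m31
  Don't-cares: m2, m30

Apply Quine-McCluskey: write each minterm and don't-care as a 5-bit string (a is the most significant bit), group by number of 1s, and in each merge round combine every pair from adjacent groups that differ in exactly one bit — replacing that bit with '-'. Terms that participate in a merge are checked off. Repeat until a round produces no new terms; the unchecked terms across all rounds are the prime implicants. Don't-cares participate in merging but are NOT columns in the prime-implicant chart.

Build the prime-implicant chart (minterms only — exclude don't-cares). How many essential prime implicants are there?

7

[col 0] 00000*, 00010*, 00101*, 00111*, 01001*, 01010*, 01011*, 01100*, 01110*, 10001*, 10010*, 10011*, 10100*, 10111*, 11010*, 11011*, 11100*, 11101*, 11110*, 11111*
[col 1] -0010*, -0111, -1010*, -1011*, -1100*, -1110*, 0-010*, 000-0, 001-1, 01-10*, 010-1, 0101-*, 011-0*, 1-010*, 1-011*, 1-100, 1-111*, 10-11*, 100-1, 1001-*, 11-10*, 11-11*, 1101-*, 111-0*, 111-1*, 1110-*, 1111-*
[col 2] --010, -1-10, -101-, -11-0, 1--11, 1-01-, 11-1-, 111--
Prime implicants: --010, -0111, -1-10, -101-, -11-0, 000-0, 001-1, 010-1, 1--11, 1-01-, 1-100, 100-1, 11-1-, 111--
PI chart (minterm → PIs covering it):
  0 | 000-0  (sole → essential)
  5 | 001-1  (sole → essential)
  7 | -0111,001-1
  9 | 010-1  (sole → essential)
  10 | --010,-1-10,-101-
  11 | -101-,010-1
  12 | -11-0  (sole → essential)
  14 | -1-10,-11-0
  17 | 100-1  (sole → essential)
  18 | --010,1-01-
  19 | 1--11,1-01-,100-1
  20 | 1-100  (sole → essential)
  23 | -0111,1--11
  26 | --010,-1-10,-101-,1-01-,11-1-
  27 | -101-,1--11,1-01-,11-1-
  28 | -11-0,1-100,111--
  29 | 111--  (sole → essential)
  31 | 1--11,11-1-,111--
Essential prime implicants: -11-0, 000-0, 001-1, 010-1, 1-100, 100-1, 111--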